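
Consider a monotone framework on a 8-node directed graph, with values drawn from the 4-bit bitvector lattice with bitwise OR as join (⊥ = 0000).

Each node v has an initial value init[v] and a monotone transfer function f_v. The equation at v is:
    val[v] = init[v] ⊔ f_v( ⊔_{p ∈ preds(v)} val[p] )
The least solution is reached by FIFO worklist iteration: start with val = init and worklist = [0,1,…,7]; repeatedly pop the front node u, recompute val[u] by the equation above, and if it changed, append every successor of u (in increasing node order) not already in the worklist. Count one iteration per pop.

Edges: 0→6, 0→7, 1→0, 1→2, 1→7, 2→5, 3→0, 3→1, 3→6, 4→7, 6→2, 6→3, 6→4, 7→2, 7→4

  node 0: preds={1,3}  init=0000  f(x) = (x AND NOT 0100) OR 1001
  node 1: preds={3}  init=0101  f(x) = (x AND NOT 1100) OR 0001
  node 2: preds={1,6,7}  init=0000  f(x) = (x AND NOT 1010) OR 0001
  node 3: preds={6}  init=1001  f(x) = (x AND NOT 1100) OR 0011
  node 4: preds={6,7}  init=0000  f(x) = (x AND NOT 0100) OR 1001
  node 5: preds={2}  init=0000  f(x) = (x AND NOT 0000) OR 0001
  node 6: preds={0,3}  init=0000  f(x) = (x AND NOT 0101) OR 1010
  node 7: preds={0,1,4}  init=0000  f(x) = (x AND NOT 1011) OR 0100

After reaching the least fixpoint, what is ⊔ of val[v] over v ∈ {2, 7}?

Worklist (16 pops):
  #1 pop 0: in=1101 → 1001 (was 0000); enqueue []
  #2 pop 1: in=1001 → 0101 (no change)
  #3 pop 2: in=0101 → 0101 (was 0000); enqueue []
  #4 pop 3: in=0000 → 1011 (was 1001); enqueue [0,1]
  #5 pop 4: in=0000 → 1001 (was 0000); enqueue []
  #6 pop 5: in=0101 → 0101 (was 0000); enqueue []
  #7 pop 6: in=1011 → 1010 (was 0000); enqueue [2,3,4]
  #8 pop 7: in=1101 → 0100 (was 0000); enqueue []
  #9 pop 0: in=1111 → 1011 (was 1001); enqueue [6,7]
  #10 pop 1: in=1011 → 0111 (was 0101); enqueue [0]
  #11 pop 2: in=1111 → 0101 (no change)
  #12 pop 3: in=1010 → 1011 (no change)
  #13 pop 4: in=1110 → 1011 (was 1001); enqueue []
  #14 pop 6: in=1011 → 1010 (no change)
  #15 pop 7: in=1111 → 0100 (no change)
  #16 pop 0: in=1111 → 1011 (no change)

Fixpoint:
  val[0] = 1011
  val[1] = 0111
  val[2] = 0101
  val[3] = 1011
  val[4] = 1011
  val[5] = 0101
  val[6] = 1010
  val[7] = 0100

0101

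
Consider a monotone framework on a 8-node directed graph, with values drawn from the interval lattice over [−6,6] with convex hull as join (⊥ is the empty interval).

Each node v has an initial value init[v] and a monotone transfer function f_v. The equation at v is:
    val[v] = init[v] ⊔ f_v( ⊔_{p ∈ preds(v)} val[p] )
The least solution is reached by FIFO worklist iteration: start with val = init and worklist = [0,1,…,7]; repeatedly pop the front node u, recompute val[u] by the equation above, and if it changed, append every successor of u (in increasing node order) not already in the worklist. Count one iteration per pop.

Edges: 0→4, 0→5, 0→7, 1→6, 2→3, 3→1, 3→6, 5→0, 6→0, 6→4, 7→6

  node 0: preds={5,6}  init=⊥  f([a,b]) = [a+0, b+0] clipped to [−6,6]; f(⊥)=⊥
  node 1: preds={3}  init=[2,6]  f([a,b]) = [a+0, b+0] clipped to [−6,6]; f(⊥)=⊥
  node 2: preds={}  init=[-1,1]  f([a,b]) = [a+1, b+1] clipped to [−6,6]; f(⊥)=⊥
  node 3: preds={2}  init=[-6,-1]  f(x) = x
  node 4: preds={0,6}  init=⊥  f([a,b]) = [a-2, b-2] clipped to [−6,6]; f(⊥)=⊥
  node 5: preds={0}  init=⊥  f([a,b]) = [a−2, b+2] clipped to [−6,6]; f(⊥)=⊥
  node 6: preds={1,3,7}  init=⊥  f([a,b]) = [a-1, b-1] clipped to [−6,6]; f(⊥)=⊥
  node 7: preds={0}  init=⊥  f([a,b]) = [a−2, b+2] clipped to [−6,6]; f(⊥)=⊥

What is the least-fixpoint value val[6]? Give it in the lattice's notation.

Worklist (18 pops):
  #1 pop 0: in=⊥ → ⊥ (no change)
  #2 pop 1: in=[-6,-1] → [-6,6] (was [2,6]); enqueue []
  #3 pop 2: in=⊥ → [-1,1] (no change)
  #4 pop 3: in=[-1,1] → [-6,1] (was [-6,-1]); enqueue [1]
  #5 pop 4: in=⊥ → ⊥ (no change)
  #6 pop 5: in=⊥ → ⊥ (no change)
  #7 pop 6: in=[-6,6] → [-6,5] (was ⊥); enqueue [0,4]
  #8 pop 7: in=⊥ → ⊥ (no change)
  #9 pop 1: in=[-6,1] → [-6,6] (no change)
  #10 pop 0: in=[-6,5] → [-6,5] (was ⊥); enqueue [5,7]
  #11 pop 4: in=[-6,5] → [-6,3] (was ⊥); enqueue []
  #12 pop 5: in=[-6,5] → [-6,6] (was ⊥); enqueue [0]
  #13 pop 7: in=[-6,5] → [-6,6] (was ⊥); enqueue [6]
  #14 pop 0: in=[-6,6] → [-6,6] (was [-6,5]); enqueue [4,5,7]
  #15 pop 6: in=[-6,6] → [-6,5] (no change)
  #16 pop 4: in=[-6,6] → [-6,4] (was [-6,3]); enqueue []
  #17 pop 5: in=[-6,6] → [-6,6] (no change)
  #18 pop 7: in=[-6,6] → [-6,6] (no change)

Fixpoint:
  val[0] = [-6,6]
  val[1] = [-6,6]
  val[2] = [-1,1]
  val[3] = [-6,1]
  val[4] = [-6,4]
  val[5] = [-6,6]
  val[6] = [-6,5]
  val[7] = [-6,6]

[-6,5]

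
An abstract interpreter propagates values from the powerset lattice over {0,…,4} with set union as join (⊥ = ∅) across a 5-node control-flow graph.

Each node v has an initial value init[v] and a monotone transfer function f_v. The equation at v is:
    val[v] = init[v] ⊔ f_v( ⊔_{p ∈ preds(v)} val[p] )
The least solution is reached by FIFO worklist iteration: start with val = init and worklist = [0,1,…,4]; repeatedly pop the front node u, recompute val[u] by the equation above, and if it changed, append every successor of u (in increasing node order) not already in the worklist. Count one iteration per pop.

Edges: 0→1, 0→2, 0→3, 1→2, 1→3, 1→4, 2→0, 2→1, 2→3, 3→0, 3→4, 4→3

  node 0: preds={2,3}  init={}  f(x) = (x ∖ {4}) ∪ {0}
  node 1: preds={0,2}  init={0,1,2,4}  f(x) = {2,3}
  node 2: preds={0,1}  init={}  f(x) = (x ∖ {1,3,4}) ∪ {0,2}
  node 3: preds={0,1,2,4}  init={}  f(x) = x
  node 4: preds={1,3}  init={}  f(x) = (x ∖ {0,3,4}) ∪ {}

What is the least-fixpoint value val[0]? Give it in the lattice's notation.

Iteration log — 9 steps:
  step 1. node 0  ⊔preds={}  new={0}  old={}  +wl: 
  step 2. node 1  ⊔preds={0}  new={0,1,2,3,4}  old={0,1,2,4}  +wl: 
  step 3. node 2  ⊔preds={0,1,2,3,4}  new={0,2}  old={}  +wl: 0,1
  step 4. node 3  ⊔preds={0,1,2,3,4}  new={0,1,2,3,4}  old={}  +wl: 
  step 5. node 4  ⊔preds={0,1,2,3,4}  new={1,2}  old={}  +wl: 3
  step 6. node 0  ⊔preds={0,1,2,3,4}  new={0,1,2,3}  old={0}  +wl: 2
  step 7. node 1  ⊔preds={0,1,2,3}  new={0,1,2,3,4}  stable
  step 8. node 3  ⊔preds={0,1,2,3,4}  new={0,1,2,3,4}  stable
  step 9. node 2  ⊔preds={0,1,2,3,4}  new={0,2}  stable

Least fixpoint reached:
  node 0: {0,1,2,3}
  node 1: {0,1,2,3,4}
  node 2: {0,2}
  node 3: {0,1,2,3,4}
  node 4: {1,2}

{0,1,2,3}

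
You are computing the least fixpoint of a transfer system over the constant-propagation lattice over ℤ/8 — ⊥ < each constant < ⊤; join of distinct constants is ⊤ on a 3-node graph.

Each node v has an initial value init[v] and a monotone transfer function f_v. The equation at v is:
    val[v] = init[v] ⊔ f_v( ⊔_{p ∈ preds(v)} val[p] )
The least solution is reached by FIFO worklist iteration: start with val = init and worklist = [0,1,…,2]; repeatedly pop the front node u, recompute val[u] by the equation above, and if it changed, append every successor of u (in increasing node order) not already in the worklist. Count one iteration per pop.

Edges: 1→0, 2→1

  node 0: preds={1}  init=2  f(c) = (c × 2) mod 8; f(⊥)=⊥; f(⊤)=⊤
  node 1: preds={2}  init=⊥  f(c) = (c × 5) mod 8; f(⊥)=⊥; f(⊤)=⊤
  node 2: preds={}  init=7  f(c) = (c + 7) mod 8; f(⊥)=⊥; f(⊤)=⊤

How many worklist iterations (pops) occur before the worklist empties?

4

Worklist (4 pops):
  #1 pop 0: in=⊥ → 2 (no change)
  #2 pop 1: in=7 → 3 (was ⊥); enqueue [0]
  #3 pop 2: in=⊥ → 7 (no change)
  #4 pop 0: in=3 → ⊤ (was 2); enqueue []

Fixpoint:
  val[0] = ⊤
  val[1] = 3
  val[2] = 7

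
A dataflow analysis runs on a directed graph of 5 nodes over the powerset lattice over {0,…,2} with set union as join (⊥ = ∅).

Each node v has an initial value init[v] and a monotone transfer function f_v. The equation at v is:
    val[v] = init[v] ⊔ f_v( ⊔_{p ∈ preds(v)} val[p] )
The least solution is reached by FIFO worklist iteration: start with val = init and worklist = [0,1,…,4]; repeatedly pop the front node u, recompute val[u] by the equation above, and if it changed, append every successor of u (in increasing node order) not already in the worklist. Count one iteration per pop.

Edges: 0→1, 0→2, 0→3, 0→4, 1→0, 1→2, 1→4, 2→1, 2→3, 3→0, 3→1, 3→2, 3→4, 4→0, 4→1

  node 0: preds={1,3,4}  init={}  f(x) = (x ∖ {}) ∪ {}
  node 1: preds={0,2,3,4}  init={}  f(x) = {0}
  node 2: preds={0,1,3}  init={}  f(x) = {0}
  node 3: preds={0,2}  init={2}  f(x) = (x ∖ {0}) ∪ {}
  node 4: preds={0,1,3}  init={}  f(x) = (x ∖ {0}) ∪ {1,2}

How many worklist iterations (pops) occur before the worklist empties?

13

Trace (13 dequeues):
  [1] u=0 | in {2} | out {2} | prev {} | push {}
  [2] u=1 | in {2} | out {0} | prev {} | push {0}
  [3] u=2 | in {0,2} | out {0} | prev {} | push {1}
  [4] u=3 | in {0,2} | out {2} | ==
  [5] u=4 | in {0,2} | out {1,2} | prev {} | push {}
  [6] u=0 | in {0,1,2} | out {0,1,2} | prev {2} | push {2,3,4}
  [7] u=1 | in {0,1,2} | out {0} | ==
  [8] u=2 | in {0,1,2} | out {0} | ==
  [9] u=3 | in {0,1,2} | out {1,2} | prev {2} | push {0,1,2}
  [10] u=4 | in {0,1,2} | out {1,2} | ==
  [11] u=0 | in {0,1,2} | out {0,1,2} | ==
  [12] u=1 | in {0,1,2} | out {0} | ==
  [13] u=2 | in {0,1,2} | out {0} | ==

Converged values:
  [0] {0,1,2}
  [1] {0}
  [2] {0}
  [3] {1,2}
  [4] {1,2}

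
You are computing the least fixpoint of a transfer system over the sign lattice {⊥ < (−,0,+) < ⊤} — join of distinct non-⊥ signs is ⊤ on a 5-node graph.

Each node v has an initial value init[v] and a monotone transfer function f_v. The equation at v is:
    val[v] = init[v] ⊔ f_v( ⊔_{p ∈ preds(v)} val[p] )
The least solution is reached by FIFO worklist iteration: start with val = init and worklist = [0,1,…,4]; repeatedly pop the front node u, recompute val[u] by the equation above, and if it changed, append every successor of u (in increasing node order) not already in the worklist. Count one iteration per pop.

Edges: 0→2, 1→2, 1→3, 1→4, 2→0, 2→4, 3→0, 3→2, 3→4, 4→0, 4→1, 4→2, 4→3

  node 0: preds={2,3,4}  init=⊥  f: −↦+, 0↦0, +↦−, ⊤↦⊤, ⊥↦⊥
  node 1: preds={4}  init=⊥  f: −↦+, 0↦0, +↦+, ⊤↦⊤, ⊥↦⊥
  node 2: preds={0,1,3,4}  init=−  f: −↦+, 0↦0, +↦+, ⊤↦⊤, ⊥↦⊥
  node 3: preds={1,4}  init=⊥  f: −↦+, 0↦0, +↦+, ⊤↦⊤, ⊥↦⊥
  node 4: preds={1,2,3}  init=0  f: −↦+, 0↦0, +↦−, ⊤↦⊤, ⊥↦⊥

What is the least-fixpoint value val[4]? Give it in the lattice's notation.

Iteration log — 12 steps:
  step 1. node 0  ⊔preds=⊤  new=⊤  old=⊥  +wl: 
  step 2. node 1  ⊔preds=0  new=0  old=⊥  +wl: 
  step 3. node 2  ⊔preds=⊤  new=⊤  old=−  +wl: 0
  step 4. node 3  ⊔preds=0  new=0  old=⊥  +wl: 2
  step 5. node 4  ⊔preds=⊤  new=⊤  old=0  +wl: 1,3
  step 6. node 0  ⊔preds=⊤  new=⊤  stable
  step 7. node 2  ⊔preds=⊤  new=⊤  stable
  step 8. node 1  ⊔preds=⊤  new=⊤  old=0  +wl: 2,4
  step 9. node 3  ⊔preds=⊤  new=⊤  old=0  +wl: 0
  step 10. node 2  ⊔preds=⊤  new=⊤  stable
  step 11. node 4  ⊔preds=⊤  new=⊤  stable
  step 12. node 0  ⊔preds=⊤  new=⊤  stable

Least fixpoint reached:
  node 0: ⊤
  node 1: ⊤
  node 2: ⊤
  node 3: ⊤
  node 4: ⊤

⊤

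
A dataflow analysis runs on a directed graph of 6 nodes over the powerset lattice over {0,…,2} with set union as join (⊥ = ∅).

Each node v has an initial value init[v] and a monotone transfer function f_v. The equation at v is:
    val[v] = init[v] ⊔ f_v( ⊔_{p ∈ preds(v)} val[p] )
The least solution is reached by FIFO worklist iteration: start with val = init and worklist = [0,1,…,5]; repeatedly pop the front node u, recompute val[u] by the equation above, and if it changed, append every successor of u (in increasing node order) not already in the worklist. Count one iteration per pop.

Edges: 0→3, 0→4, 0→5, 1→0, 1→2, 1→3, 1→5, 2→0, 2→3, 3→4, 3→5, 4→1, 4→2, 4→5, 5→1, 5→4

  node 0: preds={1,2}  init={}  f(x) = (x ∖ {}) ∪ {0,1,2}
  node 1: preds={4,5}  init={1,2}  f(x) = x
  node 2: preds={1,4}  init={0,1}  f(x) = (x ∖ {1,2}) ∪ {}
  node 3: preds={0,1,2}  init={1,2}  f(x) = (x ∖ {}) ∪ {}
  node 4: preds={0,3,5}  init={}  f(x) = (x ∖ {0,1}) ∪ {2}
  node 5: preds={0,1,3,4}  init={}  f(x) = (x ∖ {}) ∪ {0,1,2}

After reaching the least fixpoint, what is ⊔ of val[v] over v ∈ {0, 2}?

Trace (12 dequeues):
  [1] u=0 | in {0,1,2} | out {0,1,2} | prev {} | push {}
  [2] u=1 | in {} | out {1,2} | ==
  [3] u=2 | in {1,2} | out {0,1} | ==
  [4] u=3 | in {0,1,2} | out {0,1,2} | prev {1,2} | push {}
  [5] u=4 | in {0,1,2} | out {2} | prev {} | push {1,2}
  [6] u=5 | in {0,1,2} | out {0,1,2} | prev {} | push {4}
  [7] u=1 | in {0,1,2} | out {0,1,2} | prev {1,2} | push {0,3,5}
  [8] u=2 | in {0,1,2} | out {0,1} | ==
  [9] u=4 | in {0,1,2} | out {2} | ==
  [10] u=0 | in {0,1,2} | out {0,1,2} | ==
  [11] u=3 | in {0,1,2} | out {0,1,2} | ==
  [12] u=5 | in {0,1,2} | out {0,1,2} | ==

Converged values:
  [0] {0,1,2}
  [1] {0,1,2}
  [2] {0,1}
  [3] {0,1,2}
  [4] {2}
  [5] {0,1,2}

{0,1,2}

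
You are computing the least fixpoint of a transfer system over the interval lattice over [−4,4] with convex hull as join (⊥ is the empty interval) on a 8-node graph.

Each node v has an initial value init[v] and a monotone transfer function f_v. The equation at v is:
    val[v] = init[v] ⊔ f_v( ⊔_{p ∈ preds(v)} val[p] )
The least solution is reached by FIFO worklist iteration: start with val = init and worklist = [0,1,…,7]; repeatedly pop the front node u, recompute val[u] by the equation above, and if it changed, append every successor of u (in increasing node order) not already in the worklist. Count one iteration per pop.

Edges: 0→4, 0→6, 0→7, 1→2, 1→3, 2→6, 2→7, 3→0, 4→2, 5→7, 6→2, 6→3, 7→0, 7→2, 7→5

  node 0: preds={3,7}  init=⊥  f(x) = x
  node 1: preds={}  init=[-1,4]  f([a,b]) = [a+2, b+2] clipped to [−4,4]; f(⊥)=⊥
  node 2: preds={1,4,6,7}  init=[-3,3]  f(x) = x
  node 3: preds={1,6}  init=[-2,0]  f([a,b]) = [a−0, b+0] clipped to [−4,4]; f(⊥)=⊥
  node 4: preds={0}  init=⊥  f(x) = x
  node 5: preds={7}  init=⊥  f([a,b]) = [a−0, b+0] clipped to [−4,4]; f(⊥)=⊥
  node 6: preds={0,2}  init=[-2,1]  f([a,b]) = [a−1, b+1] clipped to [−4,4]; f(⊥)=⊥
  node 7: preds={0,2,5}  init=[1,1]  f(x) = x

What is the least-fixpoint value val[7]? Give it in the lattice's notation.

Trace (22 dequeues):
  [1] u=0 | in [-2,1] | out [-2,1] | prev ⊥ | push {}
  [2] u=1 | in ⊥ | out [-1,4] | ==
  [3] u=2 | in [-2,4] | out [-3,4] | prev [-3,3] | push {}
  [4] u=3 | in [-2,4] | out [-2,4] | prev [-2,0] | push {0}
  [5] u=4 | in [-2,1] | out [-2,1] | prev ⊥ | push {2}
  [6] u=5 | in [1,1] | out [1,1] | prev ⊥ | push {}
  [7] u=6 | in [-3,4] | out [-4,4] | prev [-2,1] | push {3}
  [8] u=7 | in [-3,4] | out [-3,4] | prev [1,1] | push {5}
  [9] u=0 | in [-3,4] | out [-3,4] | prev [-2,1] | push {4,6,7}
  [10] u=2 | in [-4,4] | out [-4,4] | prev [-3,4] | push {}
  [11] u=3 | in [-4,4] | out [-4,4] | prev [-2,4] | push {0}
  [12] u=5 | in [-3,4] | out [-3,4] | prev [1,1] | push {}
  [13] u=4 | in [-3,4] | out [-3,4] | prev [-2,1] | push {2}
  [14] u=6 | in [-4,4] | out [-4,4] | ==
  [15] u=7 | in [-4,4] | out [-4,4] | prev [-3,4] | push {5}
  [16] u=0 | in [-4,4] | out [-4,4] | prev [-3,4] | push {4,6,7}
  [17] u=2 | in [-4,4] | out [-4,4] | ==
  [18] u=5 | in [-4,4] | out [-4,4] | prev [-3,4] | push {}
  [19] u=4 | in [-4,4] | out [-4,4] | prev [-3,4] | push {2}
  [20] u=6 | in [-4,4] | out [-4,4] | ==
  [21] u=7 | in [-4,4] | out [-4,4] | ==
  [22] u=2 | in [-4,4] | out [-4,4] | ==

Converged values:
  [0] [-4,4]
  [1] [-1,4]
  [2] [-4,4]
  [3] [-4,4]
  [4] [-4,4]
  [5] [-4,4]
  [6] [-4,4]
  [7] [-4,4]

[-4,4]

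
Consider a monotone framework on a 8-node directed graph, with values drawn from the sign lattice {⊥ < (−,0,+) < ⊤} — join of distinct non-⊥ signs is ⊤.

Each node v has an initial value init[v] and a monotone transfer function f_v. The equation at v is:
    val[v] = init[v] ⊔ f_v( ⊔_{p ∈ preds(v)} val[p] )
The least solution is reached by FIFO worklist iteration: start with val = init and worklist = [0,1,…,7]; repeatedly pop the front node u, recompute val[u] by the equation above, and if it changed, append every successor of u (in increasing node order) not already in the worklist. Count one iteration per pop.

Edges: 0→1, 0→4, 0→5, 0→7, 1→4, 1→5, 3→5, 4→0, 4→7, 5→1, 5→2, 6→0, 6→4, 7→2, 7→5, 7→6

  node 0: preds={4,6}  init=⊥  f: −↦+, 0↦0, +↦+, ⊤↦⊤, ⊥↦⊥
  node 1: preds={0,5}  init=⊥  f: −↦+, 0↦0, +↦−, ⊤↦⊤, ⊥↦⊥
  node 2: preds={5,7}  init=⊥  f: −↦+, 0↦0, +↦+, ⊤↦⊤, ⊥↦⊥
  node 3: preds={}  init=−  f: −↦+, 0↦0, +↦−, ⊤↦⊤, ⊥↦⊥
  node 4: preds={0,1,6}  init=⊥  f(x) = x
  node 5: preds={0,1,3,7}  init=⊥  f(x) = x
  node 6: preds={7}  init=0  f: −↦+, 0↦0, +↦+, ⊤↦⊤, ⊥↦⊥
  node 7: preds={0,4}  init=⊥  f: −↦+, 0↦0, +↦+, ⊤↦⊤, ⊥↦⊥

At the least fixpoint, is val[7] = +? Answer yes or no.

no

Worklist (23 pops):
  #1 pop 0: in=0 → 0 (was ⊥); enqueue []
  #2 pop 1: in=0 → 0 (was ⊥); enqueue []
  #3 pop 2: in=⊥ → ⊥ (no change)
  #4 pop 3: in=⊥ → − (no change)
  #5 pop 4: in=0 → 0 (was ⊥); enqueue [0]
  #6 pop 5: in=⊤ → ⊤ (was ⊥); enqueue [1,2]
  #7 pop 6: in=⊥ → 0 (no change)
  #8 pop 7: in=0 → 0 (was ⊥); enqueue [5,6]
  #9 pop 0: in=0 → 0 (no change)
  #10 pop 1: in=⊤ → ⊤ (was 0); enqueue [4]
  #11 pop 2: in=⊤ → ⊤ (was ⊥); enqueue []
  #12 pop 5: in=⊤ → ⊤ (no change)
  #13 pop 6: in=0 → 0 (no change)
  #14 pop 4: in=⊤ → ⊤ (was 0); enqueue [0,7]
  #15 pop 0: in=⊤ → ⊤ (was 0); enqueue [1,4,5]
  #16 pop 7: in=⊤ → ⊤ (was 0); enqueue [2,6]
  #17 pop 1: in=⊤ → ⊤ (no change)
  #18 pop 4: in=⊤ → ⊤ (no change)
  #19 pop 5: in=⊤ → ⊤ (no change)
  #20 pop 2: in=⊤ → ⊤ (no change)
  #21 pop 6: in=⊤ → ⊤ (was 0); enqueue [0,4]
  #22 pop 0: in=⊤ → ⊤ (no change)
  #23 pop 4: in=⊤ → ⊤ (no change)

Fixpoint:
  val[0] = ⊤
  val[1] = ⊤
  val[2] = ⊤
  val[3] = −
  val[4] = ⊤
  val[5] = ⊤
  val[6] = ⊤
  val[7] = ⊤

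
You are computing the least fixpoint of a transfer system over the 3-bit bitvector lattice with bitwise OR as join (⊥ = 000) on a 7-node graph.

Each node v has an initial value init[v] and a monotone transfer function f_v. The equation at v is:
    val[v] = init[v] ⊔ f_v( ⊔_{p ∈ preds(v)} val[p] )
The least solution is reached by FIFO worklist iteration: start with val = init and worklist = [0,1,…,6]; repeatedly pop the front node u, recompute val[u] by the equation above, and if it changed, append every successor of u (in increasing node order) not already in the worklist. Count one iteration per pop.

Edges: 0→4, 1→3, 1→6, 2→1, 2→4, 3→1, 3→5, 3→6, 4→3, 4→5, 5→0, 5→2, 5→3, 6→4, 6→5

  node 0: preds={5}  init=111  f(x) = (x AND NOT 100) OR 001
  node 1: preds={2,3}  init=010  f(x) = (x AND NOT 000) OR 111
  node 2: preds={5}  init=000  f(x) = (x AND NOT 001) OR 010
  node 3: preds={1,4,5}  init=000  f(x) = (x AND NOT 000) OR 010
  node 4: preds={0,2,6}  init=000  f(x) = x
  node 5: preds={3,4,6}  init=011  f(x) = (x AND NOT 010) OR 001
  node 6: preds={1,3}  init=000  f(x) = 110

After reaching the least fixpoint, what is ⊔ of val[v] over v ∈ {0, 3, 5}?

111

Worklist (14 pops):
  #1 pop 0: in=011 → 111 (no change)
  #2 pop 1: in=000 → 111 (was 010); enqueue []
  #3 pop 2: in=011 → 010 (was 000); enqueue [1]
  #4 pop 3: in=111 → 111 (was 000); enqueue []
  #5 pop 4: in=111 → 111 (was 000); enqueue [3]
  #6 pop 5: in=111 → 111 (was 011); enqueue [0,2]
  #7 pop 6: in=111 → 110 (was 000); enqueue [4,5]
  #8 pop 1: in=111 → 111 (no change)
  #9 pop 3: in=111 → 111 (no change)
  #10 pop 0: in=111 → 111 (no change)
  #11 pop 2: in=111 → 110 (was 010); enqueue [1]
  #12 pop 4: in=111 → 111 (no change)
  #13 pop 5: in=111 → 111 (no change)
  #14 pop 1: in=111 → 111 (no change)

Fixpoint:
  val[0] = 111
  val[1] = 111
  val[2] = 110
  val[3] = 111
  val[4] = 111
  val[5] = 111
  val[6] = 110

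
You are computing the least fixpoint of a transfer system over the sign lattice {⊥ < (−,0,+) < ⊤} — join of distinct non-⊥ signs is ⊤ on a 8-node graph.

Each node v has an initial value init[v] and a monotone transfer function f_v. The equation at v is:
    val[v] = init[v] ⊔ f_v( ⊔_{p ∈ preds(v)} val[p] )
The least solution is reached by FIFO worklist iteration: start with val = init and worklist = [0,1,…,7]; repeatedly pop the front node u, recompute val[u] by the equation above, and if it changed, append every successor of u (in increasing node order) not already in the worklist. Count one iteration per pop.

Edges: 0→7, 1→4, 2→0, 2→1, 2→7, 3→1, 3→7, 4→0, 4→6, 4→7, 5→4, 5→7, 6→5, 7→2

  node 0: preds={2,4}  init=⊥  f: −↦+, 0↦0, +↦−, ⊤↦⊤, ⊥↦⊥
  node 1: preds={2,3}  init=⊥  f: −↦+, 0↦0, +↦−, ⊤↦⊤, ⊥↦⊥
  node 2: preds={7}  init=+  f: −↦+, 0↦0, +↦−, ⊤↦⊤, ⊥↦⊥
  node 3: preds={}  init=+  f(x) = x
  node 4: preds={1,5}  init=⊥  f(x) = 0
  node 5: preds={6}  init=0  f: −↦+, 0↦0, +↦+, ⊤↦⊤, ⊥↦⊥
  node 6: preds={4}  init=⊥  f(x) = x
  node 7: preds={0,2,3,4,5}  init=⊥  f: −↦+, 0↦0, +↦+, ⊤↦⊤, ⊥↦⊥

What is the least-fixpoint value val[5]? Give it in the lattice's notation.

0

Iteration log — 15 steps:
  step 1. node 0  ⊔preds=+  new=−  old=⊥  +wl: 
  step 2. node 1  ⊔preds=+  new=−  old=⊥  +wl: 
  step 3. node 2  ⊔preds=⊥  new=+  stable
  step 4. node 3  ⊔preds=⊥  new=+  stable
  step 5. node 4  ⊔preds=⊤  new=0  old=⊥  +wl: 0
  step 6. node 5  ⊔preds=⊥  new=0  stable
  step 7. node 6  ⊔preds=0  new=0  old=⊥  +wl: 5
  step 8. node 7  ⊔preds=⊤  new=⊤  old=⊥  +wl: 2
  step 9. node 0  ⊔preds=⊤  new=⊤  old=−  +wl: 7
  step 10. node 5  ⊔preds=0  new=0  stable
  step 11. node 2  ⊔preds=⊤  new=⊤  old=+  +wl: 0,1
  step 12. node 7  ⊔preds=⊤  new=⊤  stable
  step 13. node 0  ⊔preds=⊤  new=⊤  stable
  step 14. node 1  ⊔preds=⊤  new=⊤  old=−  +wl: 4
  step 15. node 4  ⊔preds=⊤  new=0  stable

Least fixpoint reached:
  node 0: ⊤
  node 1: ⊤
  node 2: ⊤
  node 3: +
  node 4: 0
  node 5: 0
  node 6: 0
  node 7: ⊤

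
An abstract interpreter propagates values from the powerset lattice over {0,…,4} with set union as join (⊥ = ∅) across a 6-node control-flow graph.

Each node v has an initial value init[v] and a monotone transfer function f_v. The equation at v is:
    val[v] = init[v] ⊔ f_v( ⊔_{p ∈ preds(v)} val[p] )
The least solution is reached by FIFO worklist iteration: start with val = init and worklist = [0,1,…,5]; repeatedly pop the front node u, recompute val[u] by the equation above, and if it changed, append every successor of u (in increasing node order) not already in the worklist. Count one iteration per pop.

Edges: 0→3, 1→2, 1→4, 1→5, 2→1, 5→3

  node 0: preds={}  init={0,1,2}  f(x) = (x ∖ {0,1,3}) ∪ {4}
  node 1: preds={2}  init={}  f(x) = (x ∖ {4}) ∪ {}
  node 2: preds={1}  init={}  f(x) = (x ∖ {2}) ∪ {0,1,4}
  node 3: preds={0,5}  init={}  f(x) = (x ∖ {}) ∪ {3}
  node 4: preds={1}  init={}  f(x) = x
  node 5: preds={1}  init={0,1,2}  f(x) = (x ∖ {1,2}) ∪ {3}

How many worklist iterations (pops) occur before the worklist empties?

Trace (11 dequeues):
  [1] u=0 | in {} | out {0,1,2,4} | prev {0,1,2} | push {}
  [2] u=1 | in {} | out {} | ==
  [3] u=2 | in {} | out {0,1,4} | prev {} | push {1}
  [4] u=3 | in {0,1,2,4} | out {0,1,2,3,4} | prev {} | push {}
  [5] u=4 | in {} | out {} | ==
  [6] u=5 | in {} | out {0,1,2,3} | prev {0,1,2} | push {3}
  [7] u=1 | in {0,1,4} | out {0,1} | prev {} | push {2,4,5}
  [8] u=3 | in {0,1,2,3,4} | out {0,1,2,3,4} | ==
  [9] u=2 | in {0,1} | out {0,1,4} | ==
  [10] u=4 | in {0,1} | out {0,1} | prev {} | push {}
  [11] u=5 | in {0,1} | out {0,1,2,3} | ==

Converged values:
  [0] {0,1,2,4}
  [1] {0,1}
  [2] {0,1,4}
  [3] {0,1,2,3,4}
  [4] {0,1}
  [5] {0,1,2,3}

11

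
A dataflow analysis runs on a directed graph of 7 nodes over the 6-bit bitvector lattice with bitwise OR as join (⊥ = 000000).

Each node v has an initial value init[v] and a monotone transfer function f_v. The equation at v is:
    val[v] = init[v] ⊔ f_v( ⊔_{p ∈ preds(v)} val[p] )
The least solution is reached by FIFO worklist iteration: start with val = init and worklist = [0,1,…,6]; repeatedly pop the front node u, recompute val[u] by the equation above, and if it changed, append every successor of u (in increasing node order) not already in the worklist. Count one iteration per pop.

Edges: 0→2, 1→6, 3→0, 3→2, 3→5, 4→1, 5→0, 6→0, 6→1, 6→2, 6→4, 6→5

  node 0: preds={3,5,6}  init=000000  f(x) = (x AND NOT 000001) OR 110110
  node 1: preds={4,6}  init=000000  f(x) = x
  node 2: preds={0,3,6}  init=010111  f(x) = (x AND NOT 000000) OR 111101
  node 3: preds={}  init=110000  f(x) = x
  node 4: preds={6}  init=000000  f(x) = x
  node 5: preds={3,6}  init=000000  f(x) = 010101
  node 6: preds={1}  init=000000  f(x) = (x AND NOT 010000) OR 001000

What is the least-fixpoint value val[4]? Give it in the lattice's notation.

001000

Worklist (14 pops):
  #1 pop 0: in=110000 → 110110 (was 000000); enqueue []
  #2 pop 1: in=000000 → 000000 (no change)
  #3 pop 2: in=110110 → 111111 (was 010111); enqueue []
  #4 pop 3: in=000000 → 110000 (no change)
  #5 pop 4: in=000000 → 000000 (no change)
  #6 pop 5: in=110000 → 010101 (was 000000); enqueue [0]
  #7 pop 6: in=000000 → 001000 (was 000000); enqueue [1,2,4,5]
  #8 pop 0: in=111101 → 111110 (was 110110); enqueue []
  #9 pop 1: in=001000 → 001000 (was 000000); enqueue [6]
  #10 pop 2: in=111110 → 111111 (no change)
  #11 pop 4: in=001000 → 001000 (was 000000); enqueue [1]
  #12 pop 5: in=111000 → 010101 (no change)
  #13 pop 6: in=001000 → 001000 (no change)
  #14 pop 1: in=001000 → 001000 (no change)

Fixpoint:
  val[0] = 111110
  val[1] = 001000
  val[2] = 111111
  val[3] = 110000
  val[4] = 001000
  val[5] = 010101
  val[6] = 001000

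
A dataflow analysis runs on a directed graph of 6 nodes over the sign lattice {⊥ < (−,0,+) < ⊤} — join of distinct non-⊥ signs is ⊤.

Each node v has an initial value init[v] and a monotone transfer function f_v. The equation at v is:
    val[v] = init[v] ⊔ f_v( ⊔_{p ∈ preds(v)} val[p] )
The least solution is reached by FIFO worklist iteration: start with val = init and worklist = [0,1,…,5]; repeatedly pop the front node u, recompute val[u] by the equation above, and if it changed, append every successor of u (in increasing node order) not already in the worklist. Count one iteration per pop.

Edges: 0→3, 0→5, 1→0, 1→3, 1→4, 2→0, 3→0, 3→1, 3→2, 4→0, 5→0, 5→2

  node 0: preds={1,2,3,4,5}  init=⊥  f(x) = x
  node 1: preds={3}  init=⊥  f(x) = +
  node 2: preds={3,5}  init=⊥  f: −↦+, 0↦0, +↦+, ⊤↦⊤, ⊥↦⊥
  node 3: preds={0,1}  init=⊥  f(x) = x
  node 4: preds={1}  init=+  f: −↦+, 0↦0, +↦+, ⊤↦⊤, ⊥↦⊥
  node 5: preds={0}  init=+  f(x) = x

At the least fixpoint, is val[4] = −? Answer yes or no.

no

Worklist (9 pops):
  #1 pop 0: in=+ → + (was ⊥); enqueue []
  #2 pop 1: in=⊥ → + (was ⊥); enqueue [0]
  #3 pop 2: in=+ → + (was ⊥); enqueue []
  #4 pop 3: in=+ → + (was ⊥); enqueue [1,2]
  #5 pop 4: in=+ → + (no change)
  #6 pop 5: in=+ → + (no change)
  #7 pop 0: in=+ → + (no change)
  #8 pop 1: in=+ → + (no change)
  #9 pop 2: in=+ → + (no change)

Fixpoint:
  val[0] = +
  val[1] = +
  val[2] = +
  val[3] = +
  val[4] = +
  val[5] = +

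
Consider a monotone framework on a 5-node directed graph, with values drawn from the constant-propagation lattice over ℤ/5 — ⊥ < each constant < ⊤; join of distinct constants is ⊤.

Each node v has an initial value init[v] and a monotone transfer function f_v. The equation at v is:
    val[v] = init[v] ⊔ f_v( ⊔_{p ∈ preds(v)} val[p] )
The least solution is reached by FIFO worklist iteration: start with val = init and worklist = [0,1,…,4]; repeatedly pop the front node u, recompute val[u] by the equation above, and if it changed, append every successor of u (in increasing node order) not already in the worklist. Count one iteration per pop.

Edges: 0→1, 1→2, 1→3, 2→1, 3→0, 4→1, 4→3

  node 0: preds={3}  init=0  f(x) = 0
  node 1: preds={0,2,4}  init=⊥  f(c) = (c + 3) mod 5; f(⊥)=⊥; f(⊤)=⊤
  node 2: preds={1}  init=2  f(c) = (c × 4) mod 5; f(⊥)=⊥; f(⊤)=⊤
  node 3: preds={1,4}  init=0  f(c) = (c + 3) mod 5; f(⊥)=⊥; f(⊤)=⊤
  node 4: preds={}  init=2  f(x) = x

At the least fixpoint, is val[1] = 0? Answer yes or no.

Worklist (7 pops):
  #1 pop 0: in=0 → 0 (no change)
  #2 pop 1: in=⊤ → ⊤ (was ⊥); enqueue []
  #3 pop 2: in=⊤ → ⊤ (was 2); enqueue [1]
  #4 pop 3: in=⊤ → ⊤ (was 0); enqueue [0]
  #5 pop 4: in=⊥ → 2 (no change)
  #6 pop 1: in=⊤ → ⊤ (no change)
  #7 pop 0: in=⊤ → 0 (no change)

Fixpoint:
  val[0] = 0
  val[1] = ⊤
  val[2] = ⊤
  val[3] = ⊤
  val[4] = 2

no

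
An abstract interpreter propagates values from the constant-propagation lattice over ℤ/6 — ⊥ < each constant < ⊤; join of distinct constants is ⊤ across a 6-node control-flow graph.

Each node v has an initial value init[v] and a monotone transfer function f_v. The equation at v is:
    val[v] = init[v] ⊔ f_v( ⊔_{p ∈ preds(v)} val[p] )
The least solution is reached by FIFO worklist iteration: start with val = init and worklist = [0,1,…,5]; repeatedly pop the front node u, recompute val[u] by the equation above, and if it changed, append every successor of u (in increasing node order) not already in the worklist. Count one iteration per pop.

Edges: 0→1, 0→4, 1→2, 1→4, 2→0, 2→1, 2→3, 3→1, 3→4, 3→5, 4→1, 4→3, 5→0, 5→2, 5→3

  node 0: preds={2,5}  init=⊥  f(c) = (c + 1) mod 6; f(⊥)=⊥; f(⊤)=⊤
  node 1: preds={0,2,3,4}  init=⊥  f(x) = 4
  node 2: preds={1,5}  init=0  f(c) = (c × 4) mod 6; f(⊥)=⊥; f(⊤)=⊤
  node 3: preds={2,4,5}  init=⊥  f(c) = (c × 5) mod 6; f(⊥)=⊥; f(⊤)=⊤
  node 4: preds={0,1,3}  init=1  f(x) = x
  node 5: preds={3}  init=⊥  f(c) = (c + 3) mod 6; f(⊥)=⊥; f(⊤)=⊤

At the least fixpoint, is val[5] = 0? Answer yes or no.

Trace (11 dequeues):
  [1] u=0 | in 0 | out 1 | prev ⊥ | push {}
  [2] u=1 | in ⊤ | out 4 | prev ⊥ | push {}
  [3] u=2 | in 4 | out ⊤ | prev 0 | push {0,1}
  [4] u=3 | in ⊤ | out ⊤ | prev ⊥ | push {}
  [5] u=4 | in ⊤ | out ⊤ | prev 1 | push {3}
  [6] u=5 | in ⊤ | out ⊤ | prev ⊥ | push {2}
  [7] u=0 | in ⊤ | out ⊤ | prev 1 | push {4}
  [8] u=1 | in ⊤ | out 4 | ==
  [9] u=3 | in ⊤ | out ⊤ | ==
  [10] u=2 | in ⊤ | out ⊤ | ==
  [11] u=4 | in ⊤ | out ⊤ | ==

Converged values:
  [0] ⊤
  [1] 4
  [2] ⊤
  [3] ⊤
  [4] ⊤
  [5] ⊤

no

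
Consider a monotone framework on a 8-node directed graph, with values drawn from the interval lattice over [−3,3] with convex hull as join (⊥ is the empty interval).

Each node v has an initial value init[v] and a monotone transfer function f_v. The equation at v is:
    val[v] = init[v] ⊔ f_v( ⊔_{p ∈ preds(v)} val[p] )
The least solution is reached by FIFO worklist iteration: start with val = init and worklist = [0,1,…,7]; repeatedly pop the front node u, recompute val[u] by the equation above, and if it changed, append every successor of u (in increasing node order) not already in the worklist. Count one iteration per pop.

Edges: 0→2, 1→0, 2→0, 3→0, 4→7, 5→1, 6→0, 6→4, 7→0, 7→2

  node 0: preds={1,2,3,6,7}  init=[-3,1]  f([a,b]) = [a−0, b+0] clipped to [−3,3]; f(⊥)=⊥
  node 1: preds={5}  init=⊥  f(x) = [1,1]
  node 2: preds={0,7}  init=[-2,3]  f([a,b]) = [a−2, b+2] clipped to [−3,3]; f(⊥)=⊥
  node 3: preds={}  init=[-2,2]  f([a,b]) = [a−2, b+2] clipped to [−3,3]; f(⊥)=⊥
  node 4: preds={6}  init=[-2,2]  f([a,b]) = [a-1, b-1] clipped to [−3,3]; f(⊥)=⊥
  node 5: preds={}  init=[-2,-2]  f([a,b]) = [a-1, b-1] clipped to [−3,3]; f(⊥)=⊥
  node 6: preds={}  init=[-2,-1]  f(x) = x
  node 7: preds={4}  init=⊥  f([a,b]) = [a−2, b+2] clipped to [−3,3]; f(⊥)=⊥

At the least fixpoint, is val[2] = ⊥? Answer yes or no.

no

Worklist (10 pops):
  #1 pop 0: in=[-2,3] → [-3,3] (was [-3,1]); enqueue []
  #2 pop 1: in=[-2,-2] → [1,1] (was ⊥); enqueue [0]
  #3 pop 2: in=[-3,3] → [-3,3] (was [-2,3]); enqueue []
  #4 pop 3: in=⊥ → [-2,2] (no change)
  #5 pop 4: in=[-2,-1] → [-3,2] (was [-2,2]); enqueue []
  #6 pop 5: in=⊥ → [-2,-2] (no change)
  #7 pop 6: in=⊥ → [-2,-1] (no change)
  #8 pop 7: in=[-3,2] → [-3,3] (was ⊥); enqueue [2]
  #9 pop 0: in=[-3,3] → [-3,3] (no change)
  #10 pop 2: in=[-3,3] → [-3,3] (no change)

Fixpoint:
  val[0] = [-3,3]
  val[1] = [1,1]
  val[2] = [-3,3]
  val[3] = [-2,2]
  val[4] = [-3,2]
  val[5] = [-2,-2]
  val[6] = [-2,-1]
  val[7] = [-3,3]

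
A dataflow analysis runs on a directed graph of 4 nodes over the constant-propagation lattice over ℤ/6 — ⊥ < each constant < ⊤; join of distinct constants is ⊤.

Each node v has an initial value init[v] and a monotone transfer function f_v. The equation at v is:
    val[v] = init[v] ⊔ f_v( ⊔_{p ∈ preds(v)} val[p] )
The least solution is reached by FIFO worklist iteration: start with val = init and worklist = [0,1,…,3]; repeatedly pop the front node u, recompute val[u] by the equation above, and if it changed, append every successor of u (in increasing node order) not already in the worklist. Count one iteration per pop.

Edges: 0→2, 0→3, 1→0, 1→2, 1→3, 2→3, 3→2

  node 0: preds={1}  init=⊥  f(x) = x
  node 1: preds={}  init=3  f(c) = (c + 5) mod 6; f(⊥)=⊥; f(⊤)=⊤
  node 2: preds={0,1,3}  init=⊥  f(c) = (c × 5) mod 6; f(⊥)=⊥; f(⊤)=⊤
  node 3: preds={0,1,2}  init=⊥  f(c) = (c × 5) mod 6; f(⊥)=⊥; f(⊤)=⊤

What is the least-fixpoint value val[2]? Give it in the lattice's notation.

Worklist (5 pops):
  #1 pop 0: in=3 → 3 (was ⊥); enqueue []
  #2 pop 1: in=⊥ → 3 (no change)
  #3 pop 2: in=3 → 3 (was ⊥); enqueue []
  #4 pop 3: in=3 → 3 (was ⊥); enqueue [2]
  #5 pop 2: in=3 → 3 (no change)

Fixpoint:
  val[0] = 3
  val[1] = 3
  val[2] = 3
  val[3] = 3

3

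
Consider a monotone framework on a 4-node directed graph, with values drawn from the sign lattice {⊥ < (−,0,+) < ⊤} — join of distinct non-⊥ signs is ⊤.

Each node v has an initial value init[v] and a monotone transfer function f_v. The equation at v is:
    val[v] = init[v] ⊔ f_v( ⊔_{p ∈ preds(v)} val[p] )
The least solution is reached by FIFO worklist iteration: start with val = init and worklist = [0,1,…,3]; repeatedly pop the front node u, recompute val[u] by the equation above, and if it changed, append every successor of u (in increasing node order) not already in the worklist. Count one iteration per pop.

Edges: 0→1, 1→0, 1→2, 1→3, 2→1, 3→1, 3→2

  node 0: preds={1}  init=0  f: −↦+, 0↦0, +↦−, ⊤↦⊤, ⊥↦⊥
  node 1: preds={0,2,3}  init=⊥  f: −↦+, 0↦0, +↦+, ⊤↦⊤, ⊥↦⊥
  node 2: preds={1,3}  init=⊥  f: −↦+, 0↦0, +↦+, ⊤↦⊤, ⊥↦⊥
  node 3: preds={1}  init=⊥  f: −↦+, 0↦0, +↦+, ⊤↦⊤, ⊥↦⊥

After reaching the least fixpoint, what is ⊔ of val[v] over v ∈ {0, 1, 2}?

Worklist (7 pops):
  #1 pop 0: in=⊥ → 0 (no change)
  #2 pop 1: in=0 → 0 (was ⊥); enqueue [0]
  #3 pop 2: in=0 → 0 (was ⊥); enqueue [1]
  #4 pop 3: in=0 → 0 (was ⊥); enqueue [2]
  #5 pop 0: in=0 → 0 (no change)
  #6 pop 1: in=0 → 0 (no change)
  #7 pop 2: in=0 → 0 (no change)

Fixpoint:
  val[0] = 0
  val[1] = 0
  val[2] = 0
  val[3] = 0

0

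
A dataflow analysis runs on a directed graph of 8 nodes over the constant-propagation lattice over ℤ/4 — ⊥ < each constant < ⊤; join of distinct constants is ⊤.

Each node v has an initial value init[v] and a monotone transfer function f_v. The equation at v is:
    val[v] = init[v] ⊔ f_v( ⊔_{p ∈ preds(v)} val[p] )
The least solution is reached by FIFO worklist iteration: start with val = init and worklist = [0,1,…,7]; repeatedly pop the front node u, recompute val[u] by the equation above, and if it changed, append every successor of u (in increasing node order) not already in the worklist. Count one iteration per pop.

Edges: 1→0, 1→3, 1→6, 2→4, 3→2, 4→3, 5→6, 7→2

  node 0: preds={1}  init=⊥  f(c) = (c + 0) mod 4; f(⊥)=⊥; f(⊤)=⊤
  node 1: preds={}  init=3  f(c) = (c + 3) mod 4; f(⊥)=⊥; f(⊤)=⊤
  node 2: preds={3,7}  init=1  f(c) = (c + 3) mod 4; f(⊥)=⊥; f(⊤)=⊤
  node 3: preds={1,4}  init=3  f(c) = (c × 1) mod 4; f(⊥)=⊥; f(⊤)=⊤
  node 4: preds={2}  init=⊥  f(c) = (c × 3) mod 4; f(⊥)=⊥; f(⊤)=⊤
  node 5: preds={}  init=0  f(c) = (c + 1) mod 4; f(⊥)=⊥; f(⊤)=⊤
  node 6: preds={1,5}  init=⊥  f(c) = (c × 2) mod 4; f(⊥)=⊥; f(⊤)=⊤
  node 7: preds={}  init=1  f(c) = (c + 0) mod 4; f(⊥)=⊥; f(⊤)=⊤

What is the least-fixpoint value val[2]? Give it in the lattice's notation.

Worklist (10 pops):
  #1 pop 0: in=3 → 3 (was ⊥); enqueue []
  #2 pop 1: in=⊥ → 3 (no change)
  #3 pop 2: in=⊤ → ⊤ (was 1); enqueue []
  #4 pop 3: in=3 → 3 (no change)
  #5 pop 4: in=⊤ → ⊤ (was ⊥); enqueue [3]
  #6 pop 5: in=⊥ → 0 (no change)
  #7 pop 6: in=⊤ → ⊤ (was ⊥); enqueue []
  #8 pop 7: in=⊥ → 1 (no change)
  #9 pop 3: in=⊤ → ⊤ (was 3); enqueue [2]
  #10 pop 2: in=⊤ → ⊤ (no change)

Fixpoint:
  val[0] = 3
  val[1] = 3
  val[2] = ⊤
  val[3] = ⊤
  val[4] = ⊤
  val[5] = 0
  val[6] = ⊤
  val[7] = 1

⊤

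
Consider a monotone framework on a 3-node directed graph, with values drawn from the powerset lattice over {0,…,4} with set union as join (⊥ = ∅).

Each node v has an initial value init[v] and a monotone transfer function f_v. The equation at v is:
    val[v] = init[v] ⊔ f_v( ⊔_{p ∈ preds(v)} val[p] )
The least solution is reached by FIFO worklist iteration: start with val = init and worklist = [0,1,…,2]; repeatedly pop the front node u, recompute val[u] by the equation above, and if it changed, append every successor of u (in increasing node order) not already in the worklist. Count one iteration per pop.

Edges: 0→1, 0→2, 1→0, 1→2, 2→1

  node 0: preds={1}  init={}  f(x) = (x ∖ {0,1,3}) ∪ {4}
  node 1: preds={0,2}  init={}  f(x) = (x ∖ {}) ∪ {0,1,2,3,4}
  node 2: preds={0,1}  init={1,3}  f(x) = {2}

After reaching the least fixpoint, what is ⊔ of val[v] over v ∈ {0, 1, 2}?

Iteration log — 6 steps:
  step 1. node 0  ⊔preds={}  new={4}  old={}  +wl: 
  step 2. node 1  ⊔preds={1,3,4}  new={0,1,2,3,4}  old={}  +wl: 0
  step 3. node 2  ⊔preds={0,1,2,3,4}  new={1,2,3}  old={1,3}  +wl: 1
  step 4. node 0  ⊔preds={0,1,2,3,4}  new={2,4}  old={4}  +wl: 2
  step 5. node 1  ⊔preds={1,2,3,4}  new={0,1,2,3,4}  stable
  step 6. node 2  ⊔preds={0,1,2,3,4}  new={1,2,3}  stable

Least fixpoint reached:
  node 0: {2,4}
  node 1: {0,1,2,3,4}
  node 2: {1,2,3}

{0,1,2,3,4}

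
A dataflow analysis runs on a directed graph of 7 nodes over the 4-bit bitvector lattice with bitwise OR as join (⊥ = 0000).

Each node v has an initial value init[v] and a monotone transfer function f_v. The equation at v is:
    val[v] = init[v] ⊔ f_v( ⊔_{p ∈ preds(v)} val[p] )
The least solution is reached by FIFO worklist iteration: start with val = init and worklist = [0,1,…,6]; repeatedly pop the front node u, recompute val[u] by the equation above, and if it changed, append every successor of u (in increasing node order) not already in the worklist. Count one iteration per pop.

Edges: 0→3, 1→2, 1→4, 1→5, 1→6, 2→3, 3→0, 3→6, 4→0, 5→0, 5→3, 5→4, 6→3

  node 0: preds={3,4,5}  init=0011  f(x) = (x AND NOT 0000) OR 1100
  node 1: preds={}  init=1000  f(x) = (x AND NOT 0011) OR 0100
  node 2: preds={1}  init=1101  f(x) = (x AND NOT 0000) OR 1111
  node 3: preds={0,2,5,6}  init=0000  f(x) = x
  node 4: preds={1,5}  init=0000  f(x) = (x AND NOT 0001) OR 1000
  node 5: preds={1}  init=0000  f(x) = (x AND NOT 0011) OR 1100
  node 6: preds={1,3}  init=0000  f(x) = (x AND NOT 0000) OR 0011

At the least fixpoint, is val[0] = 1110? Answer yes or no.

no

Trace (10 dequeues):
  [1] u=0 | in 0000 | out 1111 | prev 0011 | push {}
  [2] u=1 | in 0000 | out 1100 | prev 1000 | push {}
  [3] u=2 | in 1100 | out 1111 | prev 1101 | push {}
  [4] u=3 | in 1111 | out 1111 | prev 0000 | push {0}
  [5] u=4 | in 1100 | out 1100 | prev 0000 | push {}
  [6] u=5 | in 1100 | out 1100 | prev 0000 | push {3,4}
  [7] u=6 | in 1111 | out 1111 | prev 0000 | push {}
  [8] u=0 | in 1111 | out 1111 | ==
  [9] u=3 | in 1111 | out 1111 | ==
  [10] u=4 | in 1100 | out 1100 | ==

Converged values:
  [0] 1111
  [1] 1100
  [2] 1111
  [3] 1111
  [4] 1100
  [5] 1100
  [6] 1111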